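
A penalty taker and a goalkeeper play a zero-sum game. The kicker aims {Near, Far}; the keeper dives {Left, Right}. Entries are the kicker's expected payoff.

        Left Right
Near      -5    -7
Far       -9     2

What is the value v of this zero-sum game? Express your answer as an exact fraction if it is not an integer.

Row minima: Near → -7, Far → -9; maximin = -7.
Column maxima: Left → -5, Right → 2; minimax = -5.
-7 ≠ -5, so there is no saddle point; optimal play is mixed.
Let the kicker play Near with probability p. Expected payoff against Left: (-5)p + (-9)(1−p) = 4p − 9; against Right: (-7)p + 2(1−p) = −9p + 2.
Setting these equal: 4p − 9 = −9p + 2 ⇒ 13p = 11 ⇒ p = 11/13, and the value is (4)·(11/13) − 9 = -73/13.
For the keeper: with q = P(Left), equating Near's and Far's payoffs gives 2q − 7 = −11q + 2 ⇒ q = 9/13.

-73/13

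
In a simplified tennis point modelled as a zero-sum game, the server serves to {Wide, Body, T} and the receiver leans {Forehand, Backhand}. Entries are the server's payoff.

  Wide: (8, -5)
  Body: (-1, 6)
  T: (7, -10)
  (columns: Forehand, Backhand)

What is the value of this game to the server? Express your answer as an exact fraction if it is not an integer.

Row minima: Wide → -5, Body → -1, T → -10; maximin = -1.
Column maxima: Forehand → 8, Backhand → 6; minimax = 6.
-1 ≠ 6, so there is no saddle point; optimal play is mixed.
T is strictly dominated by Wide, so the server never plays it.
On the remaining 2×2 (Wide, Body vs Forehand, Backhand):
Let the server play Wide with probability p. Expected payoff against Forehand: 8p + (-1)(1−p) = 9p − 1; against Backhand: (-5)p + 6(1−p) = −11p + 6.
Setting these equal: 9p − 1 = −11p + 6 ⇒ 20p = 7 ⇒ p = 7/20, and the value is (9)·(7/20) − 1 = 43/20.
For the receiver: with q = P(Forehand), equating Wide's and Body's payoffs gives 13q − 5 = −7q + 6 ⇒ q = 11/20.

43/20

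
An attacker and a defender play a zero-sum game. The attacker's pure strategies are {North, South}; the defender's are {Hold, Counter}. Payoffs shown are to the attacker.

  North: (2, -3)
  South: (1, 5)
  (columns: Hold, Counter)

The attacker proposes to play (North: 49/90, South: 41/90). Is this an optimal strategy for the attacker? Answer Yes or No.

Against Hold this mix gives (49/90)·2 + (41/90)·1 = 139/90.
Against Counter this mix gives (49/90)·(-3) + (41/90)·5 = 29/45.
The defender will play Counter, holding the attacker to 29/45. Shifting weight toward the row that does better against Counter would raise this floor (the equalizing mix achieves 13/9 against both Counter and Hold), so the proposed strategy is not optimal.

No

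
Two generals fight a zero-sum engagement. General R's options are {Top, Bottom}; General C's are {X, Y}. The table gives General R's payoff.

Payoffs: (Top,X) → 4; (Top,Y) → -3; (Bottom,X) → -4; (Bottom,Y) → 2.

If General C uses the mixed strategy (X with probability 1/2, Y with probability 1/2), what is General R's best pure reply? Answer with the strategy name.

Expected payoff of Top: (1/2)·4 + (1/2)·(-3) = 1/2.
Expected payoff of Bottom: (1/2)·(-4) + (1/2)·2 = -1.
The largest is 1/2, so General R's best response is Top.

Top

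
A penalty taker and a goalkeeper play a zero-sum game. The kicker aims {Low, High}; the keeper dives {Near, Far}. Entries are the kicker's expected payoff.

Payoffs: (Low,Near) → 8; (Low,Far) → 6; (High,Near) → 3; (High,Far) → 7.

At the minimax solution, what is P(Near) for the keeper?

1/6

Row minima: Low → 6, High → 3; maximin = 6.
Column maxima: Near → 8, Far → 7; minimax = 7.
6 ≠ 7, so there is no saddle point; optimal play is mixed.
Let the kicker play Low with probability p. Expected payoff against Near: 8p + 3(1−p) = 5p + 3; against Far: 6p + 7(1−p) = −p + 7.
Setting these equal: 5p + 3 = −p + 7 ⇒ 6p = 4 ⇒ p = 2/3, and the value is (5)·(2/3) + 3 = 19/3.
For the keeper: with q = P(Near), equating Low's and High's payoffs gives 2q + 6 = −4q + 7 ⇒ q = 1/6.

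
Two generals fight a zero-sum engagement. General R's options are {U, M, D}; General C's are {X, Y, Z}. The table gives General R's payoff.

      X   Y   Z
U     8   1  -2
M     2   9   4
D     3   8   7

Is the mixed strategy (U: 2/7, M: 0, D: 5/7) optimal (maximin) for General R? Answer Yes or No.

Yes

Against X this mix gives (2/7)·8 + (5/7)·3 = 31/7.
Against Y this mix gives (2/7)·1 + (5/7)·8 = 6.
Against Z this mix gives (2/7)·(-2) + (5/7)·7 = 31/7.
All of General C's active replies (X, Z) yield 31/7, and no column does worse for General R. The mix makes General C indifferent and guarantees 31/7, so it is optimal.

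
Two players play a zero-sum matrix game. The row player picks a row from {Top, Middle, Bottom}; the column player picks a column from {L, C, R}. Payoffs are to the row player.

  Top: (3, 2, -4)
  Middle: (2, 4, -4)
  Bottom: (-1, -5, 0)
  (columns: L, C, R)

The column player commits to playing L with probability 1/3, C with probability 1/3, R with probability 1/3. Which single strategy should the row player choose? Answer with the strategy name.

Expected payoff of Top: (1/3)·3 + (1/3)·2 + (1/3)·(-4) = 1/3.
Expected payoff of Middle: (1/3)·2 + (1/3)·4 + (1/3)·(-4) = 2/3.
Expected payoff of Bottom: (1/3)·(-1) + (1/3)·(-5) + (1/3)·0 = -2.
The largest is 2/3, so the row player's best response is Middle.

Middle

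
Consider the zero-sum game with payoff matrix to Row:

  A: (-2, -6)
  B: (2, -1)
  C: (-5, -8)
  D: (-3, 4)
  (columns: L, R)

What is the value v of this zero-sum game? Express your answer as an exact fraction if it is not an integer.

Row minima: A → -6, B → -1, C → -8, D → -3; maximin = -1.
Column maxima: L → 2, R → 4; minimax = 2.
-1 ≠ 2, so there is no saddle point; optimal play is mixed.
A is strictly dominated by B, so Row never plays it.
C is strictly dominated by B, so Row never plays it.
On the remaining 2×2 (B, D vs L, R):
Let Row play B with probability p. Expected payoff against L: 2p + (-3)(1−p) = 5p − 3; against R: (-1)p + 4(1−p) = −5p + 4.
Setting these equal: 5p − 3 = −5p + 4 ⇒ 10p = 7 ⇒ p = 7/10, and the value is (5)·(7/10) − 3 = 1/2.
For Column: with q = P(L), equating B's and D's payoffs gives 3q − 1 = −7q + 4 ⇒ q = 1/2.

1/2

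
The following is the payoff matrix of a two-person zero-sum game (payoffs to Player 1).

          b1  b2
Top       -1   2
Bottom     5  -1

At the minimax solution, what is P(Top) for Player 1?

Row minima: Top → -1, Bottom → -1; maximin = -1.
Column maxima: b1 → 5, b2 → 2; minimax = 2.
-1 ≠ 2, so there is no saddle point; optimal play is mixed.
Let Player 1 play Top with probability p. Expected payoff against b1: (-1)p + 5(1−p) = −6p + 5; against b2: 2p + (-1)(1−p) = 3p − 1.
Setting these equal: −6p + 5 = 3p − 1 ⇒ −9p = -6 ⇒ p = 2/3, and the value is (-6)·(2/3) + 5 = 1.
For Player 2: with q = P(b1), equating Top's and Bottom's payoffs gives −3q + 2 = 6q − 1 ⇒ q = 1/3.

2/3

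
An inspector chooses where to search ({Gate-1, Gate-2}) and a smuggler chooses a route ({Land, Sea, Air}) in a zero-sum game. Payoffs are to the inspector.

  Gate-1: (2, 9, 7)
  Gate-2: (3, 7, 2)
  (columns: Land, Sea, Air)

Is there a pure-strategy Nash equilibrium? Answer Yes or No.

Row minima: Gate-1 → 2, Gate-2 → 2; maximin = 2.
Column maxima: Land → 3, Sea → 9, Air → 7; minimax = 3.
2 ≠ 3, so no pure-strategy equilibrium exists.

No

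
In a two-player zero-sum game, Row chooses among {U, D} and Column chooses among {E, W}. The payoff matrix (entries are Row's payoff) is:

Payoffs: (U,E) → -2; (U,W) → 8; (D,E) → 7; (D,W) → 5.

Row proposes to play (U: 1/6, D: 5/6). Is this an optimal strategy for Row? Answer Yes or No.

Yes

Against E this mix gives (1/6)·(-2) + (5/6)·7 = 11/2.
Against W this mix gives (1/6)·8 + (5/6)·5 = 11/2.
All of Column's active replies (E, W) yield 11/2, and no column does worse for Row. The mix makes Column indifferent and guarantees 11/2, so it is optimal.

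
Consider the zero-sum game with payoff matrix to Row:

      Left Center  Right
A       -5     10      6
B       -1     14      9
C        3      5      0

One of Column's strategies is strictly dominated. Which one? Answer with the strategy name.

Center

Left holds Row's payoff strictly below Center in every row: -5 < 10, -1 < 14, 3 < 5.
So Center is strictly dominated for Column.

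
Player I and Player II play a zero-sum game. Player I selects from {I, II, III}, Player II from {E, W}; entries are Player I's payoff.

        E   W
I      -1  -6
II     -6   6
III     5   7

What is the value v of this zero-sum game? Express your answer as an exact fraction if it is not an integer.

Row minima: I → -6, II → -6, III → 5; maximin = 5.
Column maxima: E → 5, W → 7; minimax = 5.
Since maximin = minimax = 5, there is a saddle point and the value is 5.

5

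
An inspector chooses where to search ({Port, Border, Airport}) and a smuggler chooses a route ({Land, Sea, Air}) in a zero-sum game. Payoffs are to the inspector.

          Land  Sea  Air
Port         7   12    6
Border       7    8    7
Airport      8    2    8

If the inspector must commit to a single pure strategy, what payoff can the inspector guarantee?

7

Row minima: Port → 6, Border → 7, Airport → 2.
The best of these is 7.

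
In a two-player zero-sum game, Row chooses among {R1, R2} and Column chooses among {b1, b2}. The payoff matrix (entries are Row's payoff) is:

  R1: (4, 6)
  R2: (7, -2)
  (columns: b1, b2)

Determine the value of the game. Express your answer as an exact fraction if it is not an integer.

50/11

Row minima: R1 → 4, R2 → -2; maximin = 4.
Column maxima: b1 → 7, b2 → 6; minimax = 6.
4 ≠ 6, so there is no saddle point; optimal play is mixed.
Let Row play R1 with probability p. Expected payoff against b1: 4p + 7(1−p) = −3p + 7; against b2: 6p + (-2)(1−p) = 8p − 2.
Setting these equal: −3p + 7 = 8p − 2 ⇒ −11p = -9 ⇒ p = 9/11, and the value is (-3)·(9/11) + 7 = 50/11.
For Column: with q = P(b1), equating R1's and R2's payoffs gives −2q + 6 = 9q − 2 ⇒ q = 8/11.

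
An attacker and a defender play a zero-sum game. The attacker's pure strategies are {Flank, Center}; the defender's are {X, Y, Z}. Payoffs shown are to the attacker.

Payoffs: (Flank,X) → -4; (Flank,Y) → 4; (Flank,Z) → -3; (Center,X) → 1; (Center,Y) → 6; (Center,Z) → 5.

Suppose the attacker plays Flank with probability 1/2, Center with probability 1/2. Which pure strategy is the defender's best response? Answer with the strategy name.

If the defender plays X, the attacker's expected payoff is (1/2)·(-4) + (1/2)·1 = -3/2.
If the defender plays Y, the attacker's expected payoff is (1/2)·4 + (1/2)·6 = 5.
If the defender plays Z, the attacker's expected payoff is (1/2)·(-3) + (1/2)·5 = 1.
The defender minimizes the attacker's payoff; the smallest is -3/2, so the best response is X.

X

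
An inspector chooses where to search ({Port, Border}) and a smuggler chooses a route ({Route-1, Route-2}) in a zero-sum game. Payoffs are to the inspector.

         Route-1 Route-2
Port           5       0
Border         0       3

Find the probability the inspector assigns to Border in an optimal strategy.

Row minima: Port → 0, Border → 0; maximin = 0.
Column maxima: Route-1 → 5, Route-2 → 3; minimax = 3.
0 ≠ 3, so there is no saddle point; optimal play is mixed.
Let the inspector play Port with probability p. Expected payoff against Route-1: 5p + 0(1−p) = 5p; against Route-2: 0p + 3(1−p) = −3p + 3.
Setting these equal: 5p = −3p + 3 ⇒ 8p = 3 ⇒ p = 3/8, and the value is (5)·(3/8) = 15/8.
For the smuggler: with q = P(Route-1), equating Port's and Border's payoffs gives 5q = −3q + 3 ⇒ q = 3/8.

5/8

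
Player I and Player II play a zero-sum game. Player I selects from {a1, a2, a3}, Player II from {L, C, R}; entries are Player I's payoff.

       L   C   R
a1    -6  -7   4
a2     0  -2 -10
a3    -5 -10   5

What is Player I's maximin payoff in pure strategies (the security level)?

Row minima: a1 → -7, a2 → -10, a3 → -10.
The best of these is -7.

-7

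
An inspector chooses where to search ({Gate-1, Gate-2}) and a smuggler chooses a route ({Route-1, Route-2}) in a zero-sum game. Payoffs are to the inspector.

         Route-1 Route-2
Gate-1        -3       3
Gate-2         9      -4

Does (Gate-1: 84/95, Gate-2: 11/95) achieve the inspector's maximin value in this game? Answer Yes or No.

No

Against Route-1 this mix gives (84/95)·(-3) + (11/95)·9 = -153/95.
Against Route-2 this mix gives (84/95)·3 + (11/95)·(-4) = 208/95.
The smuggler will play Route-1, holding the inspector to -153/95. Shifting weight toward the row that does better against Route-1 would raise this floor (the equalizing mix achieves 15/19 against both Route-1 and Route-2), so the proposed strategy is not optimal.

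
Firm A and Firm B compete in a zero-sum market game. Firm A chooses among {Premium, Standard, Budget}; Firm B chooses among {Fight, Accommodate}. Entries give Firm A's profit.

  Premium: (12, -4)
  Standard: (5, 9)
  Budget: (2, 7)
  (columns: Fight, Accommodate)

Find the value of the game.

32/5

Row minima: Premium → -4, Standard → 5, Budget → 2; maximin = 5.
Column maxima: Fight → 12, Accommodate → 9; minimax = 9.
5 ≠ 9, so there is no saddle point; optimal play is mixed.
Budget is strictly dominated by Standard, so Firm A never plays it.
On the remaining 2×2 (Premium, Standard vs Fight, Accommodate):
Let Firm A play Premium with probability p. Expected payoff against Fight: 12p + 5(1−p) = 7p + 5; against Accommodate: (-4)p + 9(1−p) = −13p + 9.
Setting these equal: 7p + 5 = −13p + 9 ⇒ 20p = 4 ⇒ p = 1/5, and the value is (7)·(1/5) + 5 = 32/5.
For Firm B: with q = P(Fight), equating Premium's and Standard's payoffs gives 16q − 4 = −4q + 9 ⇒ q = 13/20.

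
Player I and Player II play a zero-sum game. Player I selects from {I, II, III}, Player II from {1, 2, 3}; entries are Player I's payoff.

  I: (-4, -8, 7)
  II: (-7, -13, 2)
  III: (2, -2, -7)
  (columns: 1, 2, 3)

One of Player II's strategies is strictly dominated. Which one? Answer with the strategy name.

1

2 holds Player I's payoff strictly below 1 in every row: -8 < -4, -13 < -7, -2 < 2.
So 1 is strictly dominated for Player II.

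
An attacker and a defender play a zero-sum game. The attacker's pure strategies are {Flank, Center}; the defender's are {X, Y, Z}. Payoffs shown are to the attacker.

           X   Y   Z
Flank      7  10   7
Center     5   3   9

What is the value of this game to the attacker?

Row minima: Flank → 7, Center → 3; maximin = 7.
Column maxima: X → 7, Y → 10, Z → 9; minimax = 7.
Since maximin = minimax = 7, there is a saddle point and the value is 7.

7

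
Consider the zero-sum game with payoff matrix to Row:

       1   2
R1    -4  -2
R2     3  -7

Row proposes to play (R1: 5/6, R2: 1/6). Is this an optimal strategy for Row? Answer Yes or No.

Against 1 this mix gives (5/6)·(-4) + (1/6)·3 = -17/6.
Against 2 this mix gives (5/6)·(-2) + (1/6)·(-7) = -17/6.
All of Column's active replies (1, 2) yield -17/6, and no column does worse for Row. The mix makes Column indifferent and guarantees -17/6, so it is optimal.

Yes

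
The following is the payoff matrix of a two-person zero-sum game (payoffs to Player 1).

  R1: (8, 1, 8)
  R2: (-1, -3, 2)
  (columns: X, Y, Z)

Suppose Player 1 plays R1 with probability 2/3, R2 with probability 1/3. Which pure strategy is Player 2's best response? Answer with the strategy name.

Y

If Player 2 plays X, Player 1's expected payoff is (2/3)·8 + (1/3)·(-1) = 5.
If Player 2 plays Y, Player 1's expected payoff is (2/3)·1 + (1/3)·(-3) = -1/3.
If Player 2 plays Z, Player 1's expected payoff is (2/3)·8 + (1/3)·2 = 6.
Player 2 minimizes Player 1's payoff; the smallest is -1/3, so the best response is Y.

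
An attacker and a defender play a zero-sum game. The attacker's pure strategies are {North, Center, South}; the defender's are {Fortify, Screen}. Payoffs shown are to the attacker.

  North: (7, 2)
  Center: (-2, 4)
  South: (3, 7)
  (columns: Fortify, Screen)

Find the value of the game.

Row minima: North → 2, Center → -2, South → 3; maximin = 3.
Column maxima: Fortify → 7, Screen → 7; minimax = 7.
3 ≠ 7, so there is no saddle point; optimal play is mixed.
Center is strictly dominated by South, so the attacker never plays it.
On the remaining 2×2 (North, South vs Fortify, Screen):
Let the attacker play North with probability p. Expected payoff against Fortify: 7p + 3(1−p) = 4p + 3; against Screen: 2p + 7(1−p) = −5p + 7.
Setting these equal: 4p + 3 = −5p + 7 ⇒ 9p = 4 ⇒ p = 4/9, and the value is (4)·(4/9) + 3 = 43/9.
For the defender: with q = P(Fortify), equating North's and South's payoffs gives 5q + 2 = −4q + 7 ⇒ q = 5/9.

43/9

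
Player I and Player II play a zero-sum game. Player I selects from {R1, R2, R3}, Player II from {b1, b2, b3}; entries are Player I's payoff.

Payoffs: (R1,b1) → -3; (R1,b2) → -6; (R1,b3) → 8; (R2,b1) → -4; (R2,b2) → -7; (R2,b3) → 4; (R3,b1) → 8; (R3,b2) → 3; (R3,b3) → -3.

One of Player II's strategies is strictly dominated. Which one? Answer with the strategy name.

b2 holds Player I's payoff strictly below b1 in every row: -6 < -3, -7 < -4, 3 < 8.
So b1 is strictly dominated for Player II.

b1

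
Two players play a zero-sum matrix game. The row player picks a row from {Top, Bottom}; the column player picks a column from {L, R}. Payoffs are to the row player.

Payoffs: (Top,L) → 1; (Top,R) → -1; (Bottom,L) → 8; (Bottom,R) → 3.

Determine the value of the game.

Row minima: Top → -1, Bottom → 3; maximin = 3.
Column maxima: L → 8, R → 3; minimax = 3.
Since maximin = minimax = 3, there is a saddle point and the value is 3.

3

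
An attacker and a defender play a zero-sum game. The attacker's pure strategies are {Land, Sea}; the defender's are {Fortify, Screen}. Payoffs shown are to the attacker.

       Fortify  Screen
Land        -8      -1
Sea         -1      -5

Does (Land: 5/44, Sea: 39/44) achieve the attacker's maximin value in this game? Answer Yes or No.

No

Against Fortify this mix gives (5/44)·(-8) + (39/44)·(-1) = -79/44.
Against Screen this mix gives (5/44)·(-1) + (39/44)·(-5) = -50/11.
The defender will play Screen, holding the attacker to -50/11. Shifting weight toward the row that does better against Screen would raise this floor (the equalizing mix achieves -39/11 against both Screen and Fortify), so the proposed strategy is not optimal.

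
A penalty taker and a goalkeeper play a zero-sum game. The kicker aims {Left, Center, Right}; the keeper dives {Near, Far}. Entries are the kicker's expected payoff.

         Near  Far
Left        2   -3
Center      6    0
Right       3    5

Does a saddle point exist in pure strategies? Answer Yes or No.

No

Row minima: Left → -3, Center → 0, Right → 3; maximin = 3.
Column maxima: Near → 6, Far → 5; minimax = 5.
3 ≠ 5, so no pure-strategy equilibrium exists.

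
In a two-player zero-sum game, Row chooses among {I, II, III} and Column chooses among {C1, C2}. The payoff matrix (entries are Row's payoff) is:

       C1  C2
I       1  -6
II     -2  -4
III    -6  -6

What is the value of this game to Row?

Row minima: I → -6, II → -4, III → -6; maximin = -4.
Column maxima: C1 → 1, C2 → -4; minimax = -4.
Since maximin = minimax = -4, there is a saddle point and the value is -4.

-4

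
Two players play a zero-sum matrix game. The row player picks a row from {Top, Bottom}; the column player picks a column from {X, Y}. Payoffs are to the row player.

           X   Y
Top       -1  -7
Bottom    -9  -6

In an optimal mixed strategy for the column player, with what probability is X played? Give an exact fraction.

Row minima: Top → -7, Bottom → -9; maximin = -7.
Column maxima: X → -1, Y → -6; minimax = -6.
-7 ≠ -6, so there is no saddle point; optimal play is mixed.
Let the row player play Top with probability p. Expected payoff against X: (-1)p + (-9)(1−p) = 8p − 9; against Y: (-7)p + (-6)(1−p) = −p − 6.
Setting these equal: 8p − 9 = −p − 6 ⇒ 9p = 3 ⇒ p = 1/3, and the value is (8)·(1/3) − 9 = -19/3.
For the column player: with q = P(X), equating Top's and Bottom's payoffs gives 6q − 7 = −3q − 6 ⇒ q = 1/9.

1/9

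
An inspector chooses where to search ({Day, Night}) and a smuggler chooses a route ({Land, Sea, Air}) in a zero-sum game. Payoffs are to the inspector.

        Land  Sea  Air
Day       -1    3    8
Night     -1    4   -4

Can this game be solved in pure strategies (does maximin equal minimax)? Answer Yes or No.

Yes

Row minima: Day → -1, Night → -4; maximin = -1.
Column maxima: Land → -1, Sea → 4, Air → 8; minimax = -1.
maximin = minimax = -1, so a saddle point exists.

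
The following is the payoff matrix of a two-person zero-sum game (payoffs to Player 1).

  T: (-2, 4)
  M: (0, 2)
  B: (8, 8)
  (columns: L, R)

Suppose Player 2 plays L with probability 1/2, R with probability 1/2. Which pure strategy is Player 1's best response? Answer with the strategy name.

B

Expected payoff of T: (1/2)·(-2) + (1/2)·4 = 1.
Expected payoff of M: (1/2)·0 + (1/2)·2 = 1.
Expected payoff of B: (1/2)·8 + (1/2)·8 = 8.
The largest is 8, so Player 1's best response is B.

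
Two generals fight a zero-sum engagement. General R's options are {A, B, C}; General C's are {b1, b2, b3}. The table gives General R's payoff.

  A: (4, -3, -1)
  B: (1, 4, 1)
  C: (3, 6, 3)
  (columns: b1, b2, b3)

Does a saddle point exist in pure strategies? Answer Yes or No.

Yes

Row minima: A → -3, B → 1, C → 3; maximin = 3.
Column maxima: b1 → 4, b2 → 6, b3 → 3; minimax = 3.
maximin = minimax = 3, so a saddle point exists.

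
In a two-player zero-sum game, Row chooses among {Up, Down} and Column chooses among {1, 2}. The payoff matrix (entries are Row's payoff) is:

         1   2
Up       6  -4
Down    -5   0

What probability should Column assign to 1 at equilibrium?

4/15

Row minima: Up → -4, Down → -5; maximin = -4.
Column maxima: 1 → 6, 2 → 0; minimax = 0.
-4 ≠ 0, so there is no saddle point; optimal play is mixed.
Let Row play Up with probability p. Expected payoff against 1: 6p + (-5)(1−p) = 11p − 5; against 2: (-4)p + 0(1−p) = −4p.
Setting these equal: 11p − 5 = −4p ⇒ 15p = 5 ⇒ p = 1/3, and the value is (11)·(1/3) − 5 = -4/3.
For Column: with q = P(1), equating Up's and Down's payoffs gives 10q − 4 = −5q ⇒ q = 4/15.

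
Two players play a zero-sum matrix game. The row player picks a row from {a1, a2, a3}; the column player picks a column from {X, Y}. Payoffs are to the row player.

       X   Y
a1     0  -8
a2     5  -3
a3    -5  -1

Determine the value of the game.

Row minima: a1 → -8, a2 → -3, a3 → -5; maximin = -3.
Column maxima: X → 5, Y → -1; minimax = -1.
-3 ≠ -1, so there is no saddle point; optimal play is mixed.
a1 is strictly dominated by a2, so the row player never plays it.
On the remaining 2×2 (a2, a3 vs X, Y):
Let the row player play a2 with probability p. Expected payoff against X: 5p + (-5)(1−p) = 10p − 5; against Y: (-3)p + (-1)(1−p) = −2p − 1.
Setting these equal: 10p − 5 = −2p − 1 ⇒ 12p = 4 ⇒ p = 1/3, and the value is (10)·(1/3) − 5 = -5/3.
For the column player: with q = P(X), equating a2's and a3's payoffs gives 8q − 3 = −4q − 1 ⇒ q = 1/6.

-5/3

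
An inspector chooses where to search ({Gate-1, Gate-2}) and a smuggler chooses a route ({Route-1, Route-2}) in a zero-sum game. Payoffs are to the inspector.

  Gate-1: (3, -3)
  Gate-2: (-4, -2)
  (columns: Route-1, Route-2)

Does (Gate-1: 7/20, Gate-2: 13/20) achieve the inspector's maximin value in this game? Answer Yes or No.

Against Route-1 this mix gives (7/20)·3 + (13/20)·(-4) = -31/20.
Against Route-2 this mix gives (7/20)·(-3) + (13/20)·(-2) = -47/20.
The smuggler will play Route-2, holding the inspector to -47/20. Shifting weight toward the row that does better against Route-2 would raise this floor (the equalizing mix achieves -9/4 against both Route-2 and Route-1), so the proposed strategy is not optimal.

No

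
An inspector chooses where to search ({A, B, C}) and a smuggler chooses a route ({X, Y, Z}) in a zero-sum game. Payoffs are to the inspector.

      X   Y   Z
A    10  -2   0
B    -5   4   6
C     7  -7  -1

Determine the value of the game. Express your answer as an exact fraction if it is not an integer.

10/7

Row minima: A → -2, B → -5, C → -7; maximin = -2.
Column maxima: X → 10, Y → 4, Z → 6; minimax = 4.
-2 ≠ 4, so there is no saddle point; optimal play is mixed.
C is strictly dominated by A, so the inspector never plays it.
Z is strictly dominated by Y (it gives the inspector strictly more in every row), so the smuggler never plays it.
On the remaining 2×2 (A, B vs X, Y):
Let the inspector play A with probability p. Expected payoff against X: 10p + (-5)(1−p) = 15p − 5; against Y: (-2)p + 4(1−p) = −6p + 4.
Setting these equal: 15p − 5 = −6p + 4 ⇒ 21p = 9 ⇒ p = 3/7, and the value is (15)·(3/7) − 5 = 10/7.
For the smuggler: with q = P(X), equating A's and B's payoffs gives 12q − 2 = −9q + 4 ⇒ q = 2/7.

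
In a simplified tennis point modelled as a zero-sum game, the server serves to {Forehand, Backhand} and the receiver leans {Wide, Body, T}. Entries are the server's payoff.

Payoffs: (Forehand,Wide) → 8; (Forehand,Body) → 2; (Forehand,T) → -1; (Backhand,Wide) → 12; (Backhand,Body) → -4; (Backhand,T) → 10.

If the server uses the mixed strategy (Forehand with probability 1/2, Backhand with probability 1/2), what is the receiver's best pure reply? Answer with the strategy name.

If the receiver plays Wide, the server's expected payoff is (1/2)·8 + (1/2)·12 = 10.
If the receiver plays Body, the server's expected payoff is (1/2)·2 + (1/2)·(-4) = -1.
If the receiver plays T, the server's expected payoff is (1/2)·(-1) + (1/2)·10 = 9/2.
The receiver minimizes the server's payoff; the smallest is -1, so the best response is Body.

Body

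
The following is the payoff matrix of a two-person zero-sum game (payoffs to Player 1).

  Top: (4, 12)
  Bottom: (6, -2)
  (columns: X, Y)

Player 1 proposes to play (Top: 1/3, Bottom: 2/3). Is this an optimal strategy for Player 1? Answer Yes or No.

Against X this mix gives (1/3)·4 + (2/3)·6 = 16/3.
Against Y this mix gives (1/3)·12 + (2/3)·(-2) = 8/3.
Player 2 will play Y, holding Player 1 to 8/3. Shifting weight toward the row that does better against Y would raise this floor (the equalizing mix achieves 5 against both Y and X), so the proposed strategy is not optimal.

No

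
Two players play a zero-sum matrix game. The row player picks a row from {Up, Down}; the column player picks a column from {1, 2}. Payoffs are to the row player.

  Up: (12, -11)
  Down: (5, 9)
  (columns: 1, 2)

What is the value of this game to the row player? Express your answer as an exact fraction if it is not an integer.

Row minima: Up → -11, Down → 5; maximin = 5.
Column maxima: 1 → 12, 2 → 9; minimax = 9.
5 ≠ 9, so there is no saddle point; optimal play is mixed.
Let the row player play Up with probability p. Expected payoff against 1: 12p + 5(1−p) = 7p + 5; against 2: (-11)p + 9(1−p) = −20p + 9.
Setting these equal: 7p + 5 = −20p + 9 ⇒ 27p = 4 ⇒ p = 4/27, and the value is (7)·(4/27) + 5 = 163/27.
For the column player: with q = P(1), equating Up's and Down's payoffs gives 23q − 11 = −4q + 9 ⇒ q = 20/27.

163/27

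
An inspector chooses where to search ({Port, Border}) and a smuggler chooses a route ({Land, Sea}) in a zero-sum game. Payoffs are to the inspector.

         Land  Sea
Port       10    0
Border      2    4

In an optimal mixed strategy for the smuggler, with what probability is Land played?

1/3

Row minima: Port → 0, Border → 2; maximin = 2.
Column maxima: Land → 10, Sea → 4; minimax = 4.
2 ≠ 4, so there is no saddle point; optimal play is mixed.
Let the inspector play Port with probability p. Expected payoff against Land: 10p + 2(1−p) = 8p + 2; against Sea: 0p + 4(1−p) = −4p + 4.
Setting these equal: 8p + 2 = −4p + 4 ⇒ 12p = 2 ⇒ p = 1/6, and the value is (8)·(1/6) + 2 = 10/3.
For the smuggler: with q = P(Land), equating Port's and Border's payoffs gives 10q = −2q + 4 ⇒ q = 1/3.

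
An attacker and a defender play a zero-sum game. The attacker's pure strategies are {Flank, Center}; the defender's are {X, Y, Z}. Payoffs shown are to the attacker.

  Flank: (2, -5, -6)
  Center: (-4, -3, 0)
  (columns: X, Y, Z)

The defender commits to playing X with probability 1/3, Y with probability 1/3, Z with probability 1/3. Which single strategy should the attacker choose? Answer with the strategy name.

Center

Expected payoff of Flank: (1/3)·2 + (1/3)·(-5) + (1/3)·(-6) = -3.
Expected payoff of Center: (1/3)·(-4) + (1/3)·(-3) + (1/3)·0 = -7/3.
The largest is -7/3, so the attacker's best response is Center.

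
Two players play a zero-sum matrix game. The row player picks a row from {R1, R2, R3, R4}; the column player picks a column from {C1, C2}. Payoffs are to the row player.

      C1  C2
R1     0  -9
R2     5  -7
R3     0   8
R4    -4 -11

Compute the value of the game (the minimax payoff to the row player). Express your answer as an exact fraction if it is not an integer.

Row minima: R1 → -9, R2 → -7, R3 → 0, R4 → -11; maximin = 0.
Column maxima: C1 → 5, C2 → 8; minimax = 5.
0 ≠ 5, so there is no saddle point; optimal play is mixed.
R1 is strictly dominated by R2, so the row player never plays it.
R4 is strictly dominated by R2, so the row player never plays it.
On the remaining 2×2 (R2, R3 vs C1, C2):
Let the row player play R2 with probability p. Expected payoff against C1: 5p + 0(1−p) = 5p; against C2: (-7)p + 8(1−p) = −15p + 8.
Setting these equal: 5p = −15p + 8 ⇒ 20p = 8 ⇒ p = 2/5, and the value is (5)·(2/5) = 2.
For the column player: with q = P(C1), equating R2's and R3's payoffs gives 12q − 7 = −8q + 8 ⇒ q = 3/4.

2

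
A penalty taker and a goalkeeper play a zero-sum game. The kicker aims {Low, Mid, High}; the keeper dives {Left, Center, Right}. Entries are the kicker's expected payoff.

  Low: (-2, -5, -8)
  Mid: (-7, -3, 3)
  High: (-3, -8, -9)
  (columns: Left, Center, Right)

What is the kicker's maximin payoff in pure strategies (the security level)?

-7

Row minima: Low → -8, Mid → -7, High → -9.
The best of these is -7.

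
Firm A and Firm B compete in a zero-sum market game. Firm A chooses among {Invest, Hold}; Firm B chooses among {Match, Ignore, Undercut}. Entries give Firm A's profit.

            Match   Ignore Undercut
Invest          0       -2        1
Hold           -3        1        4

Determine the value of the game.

-1

Row minima: Invest → -2, Hold → -3; maximin = -2.
Column maxima: Match → 0, Ignore → 1, Undercut → 4; minimax = 0.
-2 ≠ 0, so there is no saddle point; optimal play is mixed.
Undercut is strictly dominated by Match (it gives Firm A strictly more in every row), so Firm B never plays it.
On the remaining 2×2 (Invest, Hold vs Match, Ignore):
Let Firm A play Invest with probability p. Expected payoff against Match: 0p + (-3)(1−p) = 3p − 3; against Ignore: (-2)p + 1(1−p) = −3p + 1.
Setting these equal: 3p − 3 = −3p + 1 ⇒ 6p = 4 ⇒ p = 2/3, and the value is (3)·(2/3) − 3 = -1.
For Firm B: with q = P(Match), equating Invest's and Hold's payoffs gives 2q − 2 = −4q + 1 ⇒ q = 1/2.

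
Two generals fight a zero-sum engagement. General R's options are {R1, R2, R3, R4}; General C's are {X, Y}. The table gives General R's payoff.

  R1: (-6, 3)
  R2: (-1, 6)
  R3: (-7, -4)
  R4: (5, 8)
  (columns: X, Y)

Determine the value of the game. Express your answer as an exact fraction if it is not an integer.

5

Row minima: R1 → -6, R2 → -1, R3 → -7, R4 → 5; maximin = 5.
Column maxima: X → 5, Y → 8; minimax = 5.
Since maximin = minimax = 5, there is a saddle point and the value is 5.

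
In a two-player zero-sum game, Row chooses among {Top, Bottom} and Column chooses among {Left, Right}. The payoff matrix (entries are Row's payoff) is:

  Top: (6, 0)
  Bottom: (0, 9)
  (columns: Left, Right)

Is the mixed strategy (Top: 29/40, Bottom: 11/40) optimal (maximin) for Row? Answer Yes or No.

Against Left this mix gives (29/40)·6 + (11/40)·0 = 87/20.
Against Right this mix gives (29/40)·0 + (11/40)·9 = 99/40.
Column will play Right, holding Row to 99/40. Shifting weight toward the row that does better against Right would raise this floor (the equalizing mix achieves 18/5 against both Right and Left), so the proposed strategy is not optimal.

No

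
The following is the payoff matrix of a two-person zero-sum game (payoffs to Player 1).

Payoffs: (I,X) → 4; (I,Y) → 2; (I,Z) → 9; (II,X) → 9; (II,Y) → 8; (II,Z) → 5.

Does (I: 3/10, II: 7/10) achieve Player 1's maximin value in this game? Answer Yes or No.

Against X this mix gives (3/10)·4 + (7/10)·9 = 15/2.
Against Y this mix gives (3/10)·2 + (7/10)·8 = 31/5.
Against Z this mix gives (3/10)·9 + (7/10)·5 = 31/5.
All of Player 2's active replies (Y, Z) yield 31/5, and no column does worse for Player 1. The mix makes Player 2 indifferent and guarantees 31/5, so it is optimal.

Yes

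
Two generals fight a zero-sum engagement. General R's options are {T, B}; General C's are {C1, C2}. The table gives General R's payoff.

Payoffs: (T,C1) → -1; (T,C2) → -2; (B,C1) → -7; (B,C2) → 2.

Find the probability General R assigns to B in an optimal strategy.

Row minima: T → -2, B → -7; maximin = -2.
Column maxima: C1 → -1, C2 → 2; minimax = -1.
-2 ≠ -1, so there is no saddle point; optimal play is mixed.
Let General R play T with probability p. Expected payoff against C1: (-1)p + (-7)(1−p) = 6p − 7; against C2: (-2)p + 2(1−p) = −4p + 2.
Setting these equal: 6p − 7 = −4p + 2 ⇒ 10p = 9 ⇒ p = 9/10, and the value is (6)·(9/10) − 7 = -8/5.
For General C: with q = P(C1), equating T's and B's payoffs gives q − 2 = −9q + 2 ⇒ q = 2/5.

1/10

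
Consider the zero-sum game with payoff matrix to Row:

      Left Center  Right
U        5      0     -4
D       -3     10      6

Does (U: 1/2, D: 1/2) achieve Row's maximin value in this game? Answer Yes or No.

Yes

Against Left this mix gives (1/2)·5 + (1/2)·(-3) = 1.
Against Center this mix gives (1/2)·0 + (1/2)·10 = 5.
Against Right this mix gives (1/2)·(-4) + (1/2)·6 = 1.
All of Column's active replies (Left, Right) yield 1, and no column does worse for Row. The mix makes Column indifferent and guarantees 1, so it is optimal.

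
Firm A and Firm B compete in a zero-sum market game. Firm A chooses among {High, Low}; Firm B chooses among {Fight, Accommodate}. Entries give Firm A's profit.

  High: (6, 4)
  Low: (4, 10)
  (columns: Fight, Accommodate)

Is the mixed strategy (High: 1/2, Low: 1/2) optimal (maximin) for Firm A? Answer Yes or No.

Against Fight this mix gives (1/2)·6 + (1/2)·4 = 5.
Against Accommodate this mix gives (1/2)·4 + (1/2)·10 = 7.
Firm B will play Fight, holding Firm A to 5. Shifting weight toward the row that does better against Fight would raise this floor (the equalizing mix achieves 11/2 against both Fight and Accommodate), so the proposed strategy is not optimal.

No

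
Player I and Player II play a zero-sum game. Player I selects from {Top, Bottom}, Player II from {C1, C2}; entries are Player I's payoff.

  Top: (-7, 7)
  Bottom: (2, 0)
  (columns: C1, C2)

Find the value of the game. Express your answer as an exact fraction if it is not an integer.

7/8

Row minima: Top → -7, Bottom → 0; maximin = 0.
Column maxima: C1 → 2, C2 → 7; minimax = 2.
0 ≠ 2, so there is no saddle point; optimal play is mixed.
Let Player I play Top with probability p. Expected payoff against C1: (-7)p + 2(1−p) = −9p + 2; against C2: 7p + 0(1−p) = 7p.
Setting these equal: −9p + 2 = 7p ⇒ −16p = -2 ⇒ p = 1/8, and the value is (-9)·(1/8) + 2 = 7/8.
For Player II: with q = P(C1), equating Top's and Bottom's payoffs gives −14q + 7 = 2q ⇒ q = 7/16.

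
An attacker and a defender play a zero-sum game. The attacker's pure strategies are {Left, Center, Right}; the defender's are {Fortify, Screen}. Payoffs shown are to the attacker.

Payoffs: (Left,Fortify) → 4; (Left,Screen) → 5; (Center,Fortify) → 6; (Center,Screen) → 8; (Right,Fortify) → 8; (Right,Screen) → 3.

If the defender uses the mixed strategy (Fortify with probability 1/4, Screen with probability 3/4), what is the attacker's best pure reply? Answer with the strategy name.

Center

Expected payoff of Left: (1/4)·4 + (3/4)·5 = 19/4.
Expected payoff of Center: (1/4)·6 + (3/4)·8 = 15/2.
Expected payoff of Right: (1/4)·8 + (3/4)·3 = 17/4.
The largest is 15/2, so the attacker's best response is Center.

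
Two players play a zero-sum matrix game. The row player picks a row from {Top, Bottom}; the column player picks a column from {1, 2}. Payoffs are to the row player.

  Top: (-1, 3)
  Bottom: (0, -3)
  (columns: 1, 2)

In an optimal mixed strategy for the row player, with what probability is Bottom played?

Row minima: Top → -1, Bottom → -3; maximin = -1.
Column maxima: 1 → 0, 2 → 3; minimax = 0.
-1 ≠ 0, so there is no saddle point; optimal play is mixed.
Let the row player play Top with probability p. Expected payoff against 1: (-1)p + 0(1−p) = −p; against 2: 3p + (-3)(1−p) = 6p − 3.
Setting these equal: −p = 6p − 3 ⇒ −7p = -3 ⇒ p = 3/7, and the value is (-1)·(3/7) = -3/7.
For the column player: with q = P(1), equating Top's and Bottom's payoffs gives −4q + 3 = 3q − 3 ⇒ q = 6/7.

4/7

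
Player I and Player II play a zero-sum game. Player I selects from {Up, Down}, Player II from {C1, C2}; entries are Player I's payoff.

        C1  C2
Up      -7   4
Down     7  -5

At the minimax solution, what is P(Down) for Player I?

Row minima: Up → -7, Down → -5; maximin = -5.
Column maxima: C1 → 7, C2 → 4; minimax = 4.
-5 ≠ 4, so there is no saddle point; optimal play is mixed.
Let Player I play Up with probability p. Expected payoff against C1: (-7)p + 7(1−p) = −14p + 7; against C2: 4p + (-5)(1−p) = 9p − 5.
Setting these equal: −14p + 7 = 9p − 5 ⇒ −23p = -12 ⇒ p = 12/23, and the value is (-14)·(12/23) + 7 = -7/23.
For Player II: with q = P(C1), equating Up's and Down's payoffs gives −11q + 4 = 12q − 5 ⇒ q = 9/23.

11/23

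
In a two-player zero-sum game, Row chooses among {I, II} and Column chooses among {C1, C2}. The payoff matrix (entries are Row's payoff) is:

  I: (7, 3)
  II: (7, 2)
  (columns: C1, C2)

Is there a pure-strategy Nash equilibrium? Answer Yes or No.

Yes

Row minima: I → 3, II → 2; maximin = 3.
Column maxima: C1 → 7, C2 → 3; minimax = 3.
maximin = minimax = 3, so a saddle point exists.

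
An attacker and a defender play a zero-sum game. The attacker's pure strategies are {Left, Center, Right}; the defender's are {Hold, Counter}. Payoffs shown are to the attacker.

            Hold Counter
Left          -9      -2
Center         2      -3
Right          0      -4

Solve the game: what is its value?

Row minima: Left → -9, Center → -3, Right → -4; maximin = -3.
Column maxima: Hold → 2, Counter → -2; minimax = -2.
-3 ≠ -2, so there is no saddle point; optimal play is mixed.
Right is strictly dominated by Center, so the attacker never plays it.
On the remaining 2×2 (Left, Center vs Hold, Counter):
Let the attacker play Left with probability p. Expected payoff against Hold: (-9)p + 2(1−p) = −11p + 2; against Counter: (-2)p + (-3)(1−p) = p − 3.
Setting these equal: −11p + 2 = p − 3 ⇒ −12p = -5 ⇒ p = 5/12, and the value is (-11)·(5/12) + 2 = -31/12.
For the defender: with q = P(Hold), equating Left's and Center's payoffs gives −7q − 2 = 5q − 3 ⇒ q = 1/12.

-31/12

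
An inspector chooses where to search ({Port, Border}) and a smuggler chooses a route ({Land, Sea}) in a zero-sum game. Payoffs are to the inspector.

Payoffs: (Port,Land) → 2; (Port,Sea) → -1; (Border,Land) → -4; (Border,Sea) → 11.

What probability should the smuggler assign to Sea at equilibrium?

1/3

Row minima: Port → -1, Border → -4; maximin = -1.
Column maxima: Land → 2, Sea → 11; minimax = 2.
-1 ≠ 2, so there is no saddle point; optimal play is mixed.
Let the inspector play Port with probability p. Expected payoff against Land: 2p + (-4)(1−p) = 6p − 4; against Sea: (-1)p + 11(1−p) = −12p + 11.
Setting these equal: 6p − 4 = −12p + 11 ⇒ 18p = 15 ⇒ p = 5/6, and the value is (6)·(5/6) − 4 = 1.
For the smuggler: with q = P(Land), equating Port's and Border's payoffs gives 3q − 1 = −15q + 11 ⇒ q = 2/3.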